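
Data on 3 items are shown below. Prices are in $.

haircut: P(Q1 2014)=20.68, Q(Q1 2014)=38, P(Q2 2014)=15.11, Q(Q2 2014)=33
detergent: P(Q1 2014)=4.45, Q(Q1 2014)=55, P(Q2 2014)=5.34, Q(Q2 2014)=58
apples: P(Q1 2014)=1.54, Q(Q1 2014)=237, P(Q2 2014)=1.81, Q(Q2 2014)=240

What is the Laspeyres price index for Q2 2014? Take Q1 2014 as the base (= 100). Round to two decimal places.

Laspeyres price index uses base-period quantities as weights.
ΣP(Q2 2014)·Q(Q1 2014) = 15.11×38 + 5.34×55 + 1.81×237 = 574.18 + 293.7 + 428.97 = 1296.85
ΣP(Q1 2014)·Q(Q1 2014) = 20.68×38 + 4.45×55 + 1.54×237 = 785.84 + 244.75 + 364.98 = 1395.57
Index = 1296.85 / 1395.57 × 100 = 92.9262

92.93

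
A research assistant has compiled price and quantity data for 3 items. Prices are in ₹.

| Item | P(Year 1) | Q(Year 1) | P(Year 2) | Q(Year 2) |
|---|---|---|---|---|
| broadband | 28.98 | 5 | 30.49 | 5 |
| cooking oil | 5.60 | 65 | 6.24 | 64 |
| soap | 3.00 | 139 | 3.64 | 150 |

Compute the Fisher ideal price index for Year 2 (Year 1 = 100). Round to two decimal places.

Laspeyres component (base-period weights):
ΣP(Year 2)Q(Year 1) = 30.49×5 + 6.24×65 + 3.64×139 = 152.45 + 405.6 + 505.96 = 1064.01
ΣP(Year 1)Q(Year 1) = 28.98×5 + 5.60×65 + 3.00×139 = 144.9 + 364 + 417 = 925.9
L = 1064.01 / 925.9 × 100 = 114.9163
Paasche component (current-period weights):
ΣP(Year 2)Q(Year 2) = 30.49×5 + 6.24×64 + 3.64×150 = 152.45 + 399.36 + 546 = 1097.81
ΣP(Year 1)Q(Year 2) = 28.98×5 + 5.60×64 + 3.00×150 = 144.9 + 358.4 + 450 = 953.3
P = 1097.81 / 953.3 × 100 = 115.1589
Fisher = √(L × P) = √(114.9163 × 115.1589) = 115.0375

115.04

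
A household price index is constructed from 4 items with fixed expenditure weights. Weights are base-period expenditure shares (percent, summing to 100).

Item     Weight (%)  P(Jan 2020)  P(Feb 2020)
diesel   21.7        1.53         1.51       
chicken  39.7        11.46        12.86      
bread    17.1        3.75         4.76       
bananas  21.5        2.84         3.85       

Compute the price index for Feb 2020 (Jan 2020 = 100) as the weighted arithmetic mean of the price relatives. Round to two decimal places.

116.82

diesel: 21.7 × (1.51/1.53) = 21.7 × 0.986928 = 21.4163
chicken: 39.7 × (12.86/11.46) = 39.7 × 1.122164 = 44.5499
bread: 17.1 × (4.76/3.75) = 17.1 × 1.269333 = 21.7056
bananas: 21.5 × (3.85/2.84) = 21.5 × 1.355634 = 29.1461
Index = Σ wᵢ·(p₁ᵢ/p₀ᵢ) = 21.4163 + 44.5499 + 21.7056 + 29.1461 = 116.8180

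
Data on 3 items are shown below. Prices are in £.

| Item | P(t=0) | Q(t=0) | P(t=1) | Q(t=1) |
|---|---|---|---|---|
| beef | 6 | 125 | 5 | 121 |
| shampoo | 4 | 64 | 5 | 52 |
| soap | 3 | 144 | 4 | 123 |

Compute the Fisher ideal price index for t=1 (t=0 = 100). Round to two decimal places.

104.95

Laspeyres component (base-period weights):
ΣP(t=1)Q(t=0) = 5×125 + 5×64 + 4×144 = 625 + 320 + 576 = 1521
ΣP(t=0)Q(t=0) = 6×125 + 4×64 + 3×144 = 750 + 256 + 432 = 1438
L = 1521 / 1438 × 100 = 105.7719
Paasche component (current-period weights):
ΣP(t=1)Q(t=1) = 5×121 + 5×52 + 4×123 = 605 + 260 + 492 = 1357
ΣP(t=0)Q(t=1) = 6×121 + 4×52 + 3×123 = 726 + 208 + 369 = 1303
P = 1357 / 1303 × 100 = 104.1443
Fisher = √(L × P) = √(105.7719 × 104.1443) = 104.9549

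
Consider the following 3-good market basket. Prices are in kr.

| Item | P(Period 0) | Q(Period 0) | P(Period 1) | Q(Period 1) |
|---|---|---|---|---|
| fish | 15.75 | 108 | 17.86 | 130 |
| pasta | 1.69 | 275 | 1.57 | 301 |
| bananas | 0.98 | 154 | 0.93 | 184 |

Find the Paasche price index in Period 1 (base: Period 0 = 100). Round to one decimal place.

Paasche price index uses current-period quantities as weights.
ΣP(Period 1)·Q(Period 1) = 17.86×130 + 1.57×301 + 0.93×184 = 2321.8 + 472.57 + 171.12 = 2965.49
ΣP(Period 0)·Q(Period 1) = 15.75×130 + 1.69×301 + 0.98×184 = 2047.5 + 508.69 + 180.32 = 2736.51
Index = 2965.49 / 2736.51 × 100 = 108.3676

108.4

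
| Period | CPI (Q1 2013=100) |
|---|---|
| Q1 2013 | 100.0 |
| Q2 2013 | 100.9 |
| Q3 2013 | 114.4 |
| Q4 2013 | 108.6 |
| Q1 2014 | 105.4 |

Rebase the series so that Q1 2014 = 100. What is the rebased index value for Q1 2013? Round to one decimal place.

94.9

Rebased(Q1 2013) = 100.0 / 105.4 × 100 = 94.8767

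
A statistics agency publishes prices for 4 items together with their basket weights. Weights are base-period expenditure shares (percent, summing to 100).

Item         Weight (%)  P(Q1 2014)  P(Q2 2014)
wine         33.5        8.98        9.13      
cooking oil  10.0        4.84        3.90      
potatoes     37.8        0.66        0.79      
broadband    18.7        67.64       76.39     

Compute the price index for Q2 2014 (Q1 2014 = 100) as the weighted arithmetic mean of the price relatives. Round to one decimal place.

108.5

wine: 33.5 × (9.13/8.98) = 33.5 × 1.016704 = 34.0596
cooking oil: 10.0 × (3.90/4.84) = 10.0 × 0.805785 = 8.0579
potatoes: 37.8 × (0.79/0.66) = 37.8 × 1.196970 = 45.2455
broadband: 18.7 × (76.39/67.64) = 18.7 × 1.129361 = 21.1191
Index = Σ wᵢ·(p₁ᵢ/p₀ᵢ) = 34.0596 + 8.0579 + 45.2455 + 21.1191 = 108.4819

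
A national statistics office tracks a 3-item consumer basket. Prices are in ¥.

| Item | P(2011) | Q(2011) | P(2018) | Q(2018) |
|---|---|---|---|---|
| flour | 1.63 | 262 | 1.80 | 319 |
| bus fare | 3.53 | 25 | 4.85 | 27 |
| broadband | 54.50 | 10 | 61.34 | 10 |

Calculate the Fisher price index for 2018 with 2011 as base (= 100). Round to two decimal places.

113.70

Laspeyres component (base-period weights):
ΣP(2018)Q(2011) = 1.80×262 + 4.85×25 + 61.34×10 = 471.6 + 121.25 + 613.4 = 1206.25
ΣP(2011)Q(2011) = 1.63×262 + 3.53×25 + 54.50×10 = 427.06 + 88.25 + 545 = 1060.31
L = 1206.25 / 1060.31 × 100 = 113.7639
Paasche component (current-period weights):
ΣP(2018)Q(2018) = 1.80×319 + 4.85×27 + 61.34×10 = 574.2 + 130.95 + 613.4 = 1318.55
ΣP(2011)Q(2018) = 1.63×319 + 3.53×27 + 54.50×10 = 519.97 + 95.31 + 545 = 1160.28
P = 1318.55 / 1160.28 × 100 = 113.6407
Fisher = √(L × P) = √(113.7639 × 113.6407) = 113.7023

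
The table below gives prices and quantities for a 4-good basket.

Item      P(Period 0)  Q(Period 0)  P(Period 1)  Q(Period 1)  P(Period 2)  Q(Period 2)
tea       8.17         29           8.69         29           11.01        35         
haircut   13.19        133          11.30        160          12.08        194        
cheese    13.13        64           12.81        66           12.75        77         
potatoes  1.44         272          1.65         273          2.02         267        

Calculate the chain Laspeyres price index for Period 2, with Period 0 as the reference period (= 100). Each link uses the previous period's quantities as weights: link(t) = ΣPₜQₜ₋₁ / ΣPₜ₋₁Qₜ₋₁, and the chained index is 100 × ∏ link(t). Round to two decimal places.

Link Period 0→Period 1:
ΣP(Period 1)Q(Period 0) = 8.69×29 + 11.30×133 + 12.81×64 + 1.65×272 = 252.01 + 1502.9 + 819.84 + 448.8 = 3023.55
ΣP(Period 0)Q(Period 0) = 8.17×29 + 13.19×133 + 13.13×64 + 1.44×272 = 236.93 + 1754.27 + 840.32 + 391.68 = 3223.2
link = 3023.55/3223.2 = 0.938058
Link Period 1→Period 2:
ΣP(Period 2)Q(Period 1) = 11.01×29 + 12.08×160 + 12.75×66 + 2.02×273 = 319.29 + 1932.8 + 841.5 + 551.46 = 3645.05
ΣP(Period 1)Q(Period 1) = 8.69×29 + 11.30×160 + 12.81×66 + 1.65×273 = 252.01 + 1808 + 845.46 + 450.45 = 3355.92
link = 3645.05/3355.92 = 1.086155
Chained index = 100 × 0.938058 × 1.086155 = 101.8877

101.89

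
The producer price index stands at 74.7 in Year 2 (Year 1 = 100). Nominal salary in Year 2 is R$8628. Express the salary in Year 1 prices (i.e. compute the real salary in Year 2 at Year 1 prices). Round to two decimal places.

11550.20

Real = Nominal ÷ (Index/100) = 8628 ÷ (74.7/100)
     = 8628 ÷ 0.747 = 11550.2008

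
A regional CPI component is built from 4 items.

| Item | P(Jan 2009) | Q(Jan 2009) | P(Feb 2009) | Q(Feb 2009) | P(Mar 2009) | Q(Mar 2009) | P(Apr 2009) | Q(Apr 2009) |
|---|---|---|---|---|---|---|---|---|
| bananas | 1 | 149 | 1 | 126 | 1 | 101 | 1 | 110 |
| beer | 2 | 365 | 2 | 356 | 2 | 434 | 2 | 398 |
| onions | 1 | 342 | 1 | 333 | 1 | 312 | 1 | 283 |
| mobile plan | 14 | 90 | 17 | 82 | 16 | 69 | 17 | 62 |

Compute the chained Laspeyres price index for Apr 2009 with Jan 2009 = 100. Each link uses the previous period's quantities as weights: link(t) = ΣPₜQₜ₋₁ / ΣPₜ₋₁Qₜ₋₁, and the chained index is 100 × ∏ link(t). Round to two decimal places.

Link Jan 2009→Feb 2009:
ΣP(Feb 2009)Q(Jan 2009) = 1×149 + 2×365 + 1×342 + 17×90 = 149 + 730 + 342 + 1530 = 2751
ΣP(Jan 2009)Q(Jan 2009) = 1×149 + 2×365 + 1×342 + 14×90 = 149 + 730 + 342 + 1260 = 2481
link = 2751/2481 = 1.108827
Link Feb 2009→Mar 2009:
ΣP(Mar 2009)Q(Feb 2009) = 1×126 + 2×356 + 1×333 + 16×82 = 126 + 712 + 333 + 1312 = 2483
ΣP(Feb 2009)Q(Feb 2009) = 1×126 + 2×356 + 1×333 + 17×82 = 126 + 712 + 333 + 1394 = 2565
link = 2483/2565 = 0.968031
Link Mar 2009→Apr 2009:
ΣP(Apr 2009)Q(Mar 2009) = 1×101 + 2×434 + 1×312 + 17×69 = 101 + 868 + 312 + 1173 = 2454
ΣP(Mar 2009)Q(Mar 2009) = 1×101 + 2×434 + 1×312 + 16×69 = 101 + 868 + 312 + 1104 = 2385
link = 2454/2385 = 1.028931
Chained index = 100 × 1.108827 × 0.968031 × 1.028931 = 110.4433

110.44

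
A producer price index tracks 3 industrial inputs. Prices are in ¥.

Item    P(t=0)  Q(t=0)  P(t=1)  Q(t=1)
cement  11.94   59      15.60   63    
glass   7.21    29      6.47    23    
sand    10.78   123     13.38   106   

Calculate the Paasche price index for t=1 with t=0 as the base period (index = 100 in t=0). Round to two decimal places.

Paasche price index uses current-period quantities as weights.
ΣP(t=1)·Q(t=1) = 15.60×63 + 6.47×23 + 13.38×106 = 982.8 + 148.81 + 1418.28 = 2549.89
ΣP(t=0)·Q(t=1) = 11.94×63 + 7.21×23 + 10.78×106 = 752.22 + 165.83 + 1142.68 = 2060.73
Index = 2549.89 / 2060.73 × 100 = 123.7372

123.74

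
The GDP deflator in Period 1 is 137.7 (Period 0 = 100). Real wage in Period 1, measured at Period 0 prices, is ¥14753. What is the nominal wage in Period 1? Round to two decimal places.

Nominal = Real × (Index/100) = 14753 × (137.7/100)
        = 14753 × 1.377 = 20314.8810

20314.88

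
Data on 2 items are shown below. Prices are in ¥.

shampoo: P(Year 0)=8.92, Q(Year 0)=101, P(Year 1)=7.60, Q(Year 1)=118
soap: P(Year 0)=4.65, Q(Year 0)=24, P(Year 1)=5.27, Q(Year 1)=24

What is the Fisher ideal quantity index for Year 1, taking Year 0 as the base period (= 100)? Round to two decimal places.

114.71

Laspeyres component (base-period weights):
ΣP(Year 0)Q(Year 1) = 8.92×118 + 4.65×24 = 1052.56 + 111.6 = 1164.16
ΣP(Year 0)Q(Year 0) = 8.92×101 + 4.65×24 = 900.92 + 111.6 = 1012.52
L = 1164.16 / 1012.52 × 100 = 114.9765
Paasche component (current-period weights):
ΣP(Year 1)Q(Year 1) = 7.60×118 + 5.27×24 = 896.8 + 126.48 = 1023.28
ΣP(Year 1)Q(Year 0) = 7.60×101 + 5.27×24 = 767.6 + 126.48 = 894.08
P = 1023.28 / 894.08 × 100 = 114.4506
Fisher = √(L × P) = √(114.9765 × 114.4506) = 114.7133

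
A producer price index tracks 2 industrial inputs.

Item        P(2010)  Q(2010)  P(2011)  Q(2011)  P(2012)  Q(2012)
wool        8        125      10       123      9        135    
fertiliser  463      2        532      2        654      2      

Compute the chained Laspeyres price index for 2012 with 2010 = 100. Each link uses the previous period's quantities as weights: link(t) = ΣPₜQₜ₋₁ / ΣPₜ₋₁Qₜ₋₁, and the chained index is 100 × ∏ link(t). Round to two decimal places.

Link 2010→2011:
ΣP(2011)Q(2010) = 10×125 + 532×2 = 1250 + 1064 = 2314
ΣP(2010)Q(2010) = 8×125 + 463×2 = 1000 + 926 = 1926
link = 2314/1926 = 1.201454
Link 2011→2012:
ΣP(2012)Q(2011) = 9×123 + 654×2 = 1107 + 1308 = 2415
ΣP(2011)Q(2011) = 10×123 + 532×2 = 1230 + 1064 = 2294
link = 2415/2294 = 1.052746
Chained index = 100 × 1.201454 × 1.052746 = 126.4826

126.48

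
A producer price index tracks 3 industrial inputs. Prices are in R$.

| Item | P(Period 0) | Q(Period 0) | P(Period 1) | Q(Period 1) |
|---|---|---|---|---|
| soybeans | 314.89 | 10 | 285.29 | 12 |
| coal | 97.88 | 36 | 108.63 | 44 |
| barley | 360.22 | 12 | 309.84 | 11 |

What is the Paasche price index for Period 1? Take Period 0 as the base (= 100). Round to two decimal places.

Paasche price index uses current-period quantities as weights.
ΣP(Period 1)·Q(Period 1) = 285.29×12 + 108.63×44 + 309.84×11 = 3423.48 + 4779.72 + 3408.24 = 11611.44
ΣP(Period 0)·Q(Period 1) = 314.89×12 + 97.88×44 + 360.22×11 = 3778.68 + 4306.72 + 3962.42 = 12047.82
Index = 11611.44 / 12047.82 × 100 = 96.3779

96.38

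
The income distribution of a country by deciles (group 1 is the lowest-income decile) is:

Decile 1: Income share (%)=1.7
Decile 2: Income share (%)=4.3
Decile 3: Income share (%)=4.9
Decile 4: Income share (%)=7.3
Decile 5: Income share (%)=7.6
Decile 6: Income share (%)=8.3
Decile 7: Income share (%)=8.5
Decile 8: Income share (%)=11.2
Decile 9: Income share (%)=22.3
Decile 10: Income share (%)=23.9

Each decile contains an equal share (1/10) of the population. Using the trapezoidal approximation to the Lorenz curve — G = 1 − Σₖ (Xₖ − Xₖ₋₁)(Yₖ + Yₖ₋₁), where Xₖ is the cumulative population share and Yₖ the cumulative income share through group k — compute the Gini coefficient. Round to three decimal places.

0.362

Cumulative income shares Yₖ: 0.0170, 0.0600, 0.1090, 0.1820, 0.2580, 0.3410, 0.4260, 0.5380, 0.7610, 1.0000
Σ (Xₖ−Xₖ₋₁)(Yₖ+Yₖ₋₁) = (1/10)(0.0170+0.0000) + (1/10)(0.0600+0.0170) + (1/10)(0.1090+0.0600) + (1/10)(0.1820+0.1090) + (1/10)(0.2580+0.1820) + (1/10)(0.3410+0.2580) + (1/10)(0.4260+0.3410) + (1/10)(0.5380+0.4260) + (1/10)(0.7610+0.5380) + (1/10)(1.0000+0.7610)
  = 0.0017 + 0.0077 + 0.0169 + 0.0291 + 0.0440 + 0.0599 + 0.0767 + 0.0964 + 0.1299 + 0.1761 = 0.6384
G = 1 − 0.6384 = 0.3616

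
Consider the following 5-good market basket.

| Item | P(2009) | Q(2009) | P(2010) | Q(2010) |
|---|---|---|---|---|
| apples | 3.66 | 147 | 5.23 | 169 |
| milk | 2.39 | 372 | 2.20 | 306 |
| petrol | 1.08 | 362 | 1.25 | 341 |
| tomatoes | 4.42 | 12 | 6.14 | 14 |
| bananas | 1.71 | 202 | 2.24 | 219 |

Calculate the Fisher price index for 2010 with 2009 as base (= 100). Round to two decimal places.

Laspeyres component (base-period weights):
ΣP(2010)Q(2009) = 5.23×147 + 2.20×372 + 1.25×362 + 6.14×12 + 2.24×202 = 768.81 + 818.4 + 452.5 + 73.68 + 452.48 = 2565.87
ΣP(2009)Q(2009) = 3.66×147 + 2.39×372 + 1.08×362 + 4.42×12 + 1.71×202 = 538.02 + 889.08 + 390.96 + 53.04 + 345.42 = 2216.52
L = 2565.87 / 2216.52 × 100 = 115.7612
Paasche component (current-period weights):
ΣP(2010)Q(2010) = 5.23×169 + 2.20×306 + 1.25×341 + 6.14×14 + 2.24×219 = 883.87 + 673.2 + 426.25 + 85.96 + 490.56 = 2559.84
ΣP(2009)Q(2010) = 3.66×169 + 2.39×306 + 1.08×341 + 4.42×14 + 1.71×219 = 618.54 + 731.34 + 368.28 + 61.88 + 374.49 = 2154.53
P = 2559.84 / 2154.53 × 100 = 118.8120
Fisher = √(L × P) = √(115.7612 × 118.8120) = 117.2767

117.28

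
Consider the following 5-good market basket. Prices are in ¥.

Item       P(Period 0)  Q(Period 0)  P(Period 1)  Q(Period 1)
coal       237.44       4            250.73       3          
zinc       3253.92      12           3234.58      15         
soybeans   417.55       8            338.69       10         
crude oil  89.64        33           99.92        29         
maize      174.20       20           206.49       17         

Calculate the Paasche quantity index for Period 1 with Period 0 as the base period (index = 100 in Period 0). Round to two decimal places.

Paasche quantity index uses current-period prices as weights.
ΣP(Period 1)·Q(Period 1) = 250.73×3 + 3234.58×15 + 338.69×10 + 99.92×29 + 206.49×17 = 752.19 + 48518.7 + 3386.9 + 2897.68 + 3510.33 = 59065.8
ΣP(Period 1)·Q(Period 0) = 250.73×4 + 3234.58×12 + 338.69×8 + 99.92×33 + 206.49×20 = 1002.92 + 38814.96 + 2709.52 + 3297.36 + 4129.8 = 49954.56
Index = 59065.8 / 49954.56 × 100 = 118.2391

118.24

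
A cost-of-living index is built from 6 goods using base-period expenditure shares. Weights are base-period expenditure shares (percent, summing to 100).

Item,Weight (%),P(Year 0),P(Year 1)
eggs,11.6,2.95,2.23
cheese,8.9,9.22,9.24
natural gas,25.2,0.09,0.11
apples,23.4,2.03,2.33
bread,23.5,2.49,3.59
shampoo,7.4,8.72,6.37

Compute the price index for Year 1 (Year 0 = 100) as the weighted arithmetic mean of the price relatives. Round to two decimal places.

eggs: 11.6 × (2.23/2.95) = 11.6 × 0.755932 = 8.7688
cheese: 8.9 × (9.24/9.22) = 8.9 × 1.002169 = 8.9193
natural gas: 25.2 × (0.11/0.09) = 25.2 × 1.222222 = 30.8000
apples: 23.4 × (2.33/2.03) = 23.4 × 1.147783 = 26.8581
bread: 23.5 × (3.59/2.49) = 23.5 × 1.441767 = 33.8815
shampoo: 7.4 × (6.37/8.72) = 7.4 × 0.730505 = 5.4057
Index = Σ wᵢ·(p₁ᵢ/p₀ᵢ) = 8.7688 + 8.9193 + 30.8000 + 26.8581 + 33.8815 + 5.4057 = 114.6335

114.63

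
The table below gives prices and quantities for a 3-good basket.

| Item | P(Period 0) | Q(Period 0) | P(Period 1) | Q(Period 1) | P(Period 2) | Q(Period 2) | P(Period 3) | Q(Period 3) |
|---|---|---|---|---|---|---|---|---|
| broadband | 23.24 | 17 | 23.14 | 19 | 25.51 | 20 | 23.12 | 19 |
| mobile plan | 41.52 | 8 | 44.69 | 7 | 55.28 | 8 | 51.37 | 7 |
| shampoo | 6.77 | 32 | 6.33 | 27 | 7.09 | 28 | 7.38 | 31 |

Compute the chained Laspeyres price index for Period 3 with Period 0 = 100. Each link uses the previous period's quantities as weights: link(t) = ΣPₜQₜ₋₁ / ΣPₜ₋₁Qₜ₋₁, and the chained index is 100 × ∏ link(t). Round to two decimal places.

Link Period 0→Period 1:
ΣP(Period 1)Q(Period 0) = 23.14×17 + 44.69×8 + 6.33×32 = 393.38 + 357.52 + 202.56 = 953.46
ΣP(Period 0)Q(Period 0) = 23.24×17 + 41.52×8 + 6.77×32 = 395.08 + 332.16 + 216.64 = 943.88
link = 953.46/943.88 = 1.010150
Link Period 1→Period 2:
ΣP(Period 2)Q(Period 1) = 25.51×19 + 55.28×7 + 7.09×27 = 484.69 + 386.96 + 191.43 = 1063.08
ΣP(Period 1)Q(Period 1) = 23.14×19 + 44.69×7 + 6.33×27 = 439.66 + 312.83 + 170.91 = 923.4
link = 1063.08/923.4 = 1.151267
Link Period 2→Period 3:
ΣP(Period 3)Q(Period 2) = 23.12×20 + 51.37×8 + 7.38×28 = 462.4 + 410.96 + 206.64 = 1080
ΣP(Period 2)Q(Period 2) = 25.51×20 + 55.28×8 + 7.09×28 = 510.2 + 442.24 + 198.52 = 1150.96
link = 1080/1150.96 = 0.938347
Chained index = 100 × 1.010150 × 1.151267 × 0.938347 = 109.1253

109.13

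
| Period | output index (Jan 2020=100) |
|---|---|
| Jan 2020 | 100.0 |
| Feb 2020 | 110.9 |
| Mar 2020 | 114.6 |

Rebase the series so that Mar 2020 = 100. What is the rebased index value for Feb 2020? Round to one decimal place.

Rebased(Feb 2020) = 110.9 / 114.6 × 100 = 96.7714

96.8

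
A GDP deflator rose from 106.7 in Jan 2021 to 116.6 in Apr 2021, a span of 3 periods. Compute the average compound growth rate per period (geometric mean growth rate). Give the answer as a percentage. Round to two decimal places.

Growth factor = (116.6/106.7)^(1/3) = (1.092784)^(1/3) = 1.030018
Growth rate = 1.030018 − 1 = 0.030018 = 3.0018%

3.00%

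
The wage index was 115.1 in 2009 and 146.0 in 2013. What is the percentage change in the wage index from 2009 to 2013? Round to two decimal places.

Change = (146.0 − 115.1) / 115.1 × 100
       = 30.9 / 115.1 × 100 = 26.8462%

26.85%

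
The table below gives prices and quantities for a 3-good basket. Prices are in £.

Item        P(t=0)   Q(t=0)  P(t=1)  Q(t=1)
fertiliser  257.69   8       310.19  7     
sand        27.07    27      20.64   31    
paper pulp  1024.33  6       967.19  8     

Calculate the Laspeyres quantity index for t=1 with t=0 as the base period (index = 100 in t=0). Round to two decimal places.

Laspeyres quantity index uses base-period prices as weights.
ΣP(t=0)·Q(t=1) = 257.69×7 + 27.07×31 + 1024.33×8 = 1803.83 + 839.17 + 8194.64 = 10837.64
ΣP(t=0)·Q(t=0) = 257.69×8 + 27.07×27 + 1024.33×6 = 2061.52 + 730.89 + 6145.98 = 8938.39
Index = 10837.64 / 8938.39 × 100 = 121.2482

121.25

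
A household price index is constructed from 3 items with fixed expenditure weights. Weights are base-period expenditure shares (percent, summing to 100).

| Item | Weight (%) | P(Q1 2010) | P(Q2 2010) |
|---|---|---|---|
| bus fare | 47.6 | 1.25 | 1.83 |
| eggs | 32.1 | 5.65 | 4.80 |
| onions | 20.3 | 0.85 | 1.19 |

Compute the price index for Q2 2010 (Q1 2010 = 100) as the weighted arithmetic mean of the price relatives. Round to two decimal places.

bus fare: 47.6 × (1.83/1.25) = 47.6 × 1.464000 = 69.6864
eggs: 32.1 × (4.80/5.65) = 32.1 × 0.849558 = 27.2708
onions: 20.3 × (1.19/0.85) = 20.3 × 1.400000 = 28.4200
Index = Σ wᵢ·(p₁ᵢ/p₀ᵢ) = 69.6864 + 27.2708 + 28.4200 = 125.3772

125.38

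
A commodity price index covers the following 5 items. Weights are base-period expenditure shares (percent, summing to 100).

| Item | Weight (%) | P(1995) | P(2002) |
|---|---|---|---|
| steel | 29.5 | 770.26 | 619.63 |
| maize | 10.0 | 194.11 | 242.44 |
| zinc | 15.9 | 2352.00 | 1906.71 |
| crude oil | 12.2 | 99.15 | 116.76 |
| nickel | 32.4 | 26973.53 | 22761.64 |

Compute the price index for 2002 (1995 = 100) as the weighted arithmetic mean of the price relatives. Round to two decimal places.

steel: 29.5 × (619.63/770.26) = 29.5 × 0.804443 = 23.7311
maize: 10.0 × (242.44/194.11) = 10.0 × 1.248983 = 12.4898
zinc: 15.9 × (1906.71/2352.00) = 15.9 × 0.810676 = 12.8897
crude oil: 12.2 × (116.76/99.15) = 12.2 × 1.177610 = 14.3668
nickel: 32.4 × (22761.64/26973.53) = 32.4 × 0.843851 = 27.3408
Index = Σ wᵢ·(p₁ᵢ/p₀ᵢ) = 23.7311 + 12.4898 + 12.8897 + 14.3668 + 27.3408 = 90.8182

90.82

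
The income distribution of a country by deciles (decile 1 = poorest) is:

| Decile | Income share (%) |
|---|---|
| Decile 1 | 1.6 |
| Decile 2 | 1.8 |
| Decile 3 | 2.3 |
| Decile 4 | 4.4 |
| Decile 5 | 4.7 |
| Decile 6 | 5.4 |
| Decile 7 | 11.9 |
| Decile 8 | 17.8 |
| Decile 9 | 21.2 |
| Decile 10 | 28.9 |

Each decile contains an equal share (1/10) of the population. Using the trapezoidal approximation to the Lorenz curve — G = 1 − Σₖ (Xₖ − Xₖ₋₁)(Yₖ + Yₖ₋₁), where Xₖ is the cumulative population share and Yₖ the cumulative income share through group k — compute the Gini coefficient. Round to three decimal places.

0.482

Cumulative income shares Yₖ: 0.0160, 0.0340, 0.0570, 0.1010, 0.1480, 0.2020, 0.3210, 0.4990, 0.7110, 1.0000
Σ (Xₖ−Xₖ₋₁)(Yₖ+Yₖ₋₁) = (1/10)(0.0160+0.0000) + (1/10)(0.0340+0.0160) + (1/10)(0.0570+0.0340) + (1/10)(0.1010+0.0570) + (1/10)(0.1480+0.1010) + (1/10)(0.2020+0.1480) + (1/10)(0.3210+0.2020) + (1/10)(0.4990+0.3210) + (1/10)(0.7110+0.4990) + (1/10)(1.0000+0.7110)
  = 0.0016 + 0.0050 + 0.0091 + 0.0158 + 0.0249 + 0.0350 + 0.0523 + 0.0820 + 0.1210 + 0.1711 = 0.5178
G = 1 − 0.5178 = 0.4822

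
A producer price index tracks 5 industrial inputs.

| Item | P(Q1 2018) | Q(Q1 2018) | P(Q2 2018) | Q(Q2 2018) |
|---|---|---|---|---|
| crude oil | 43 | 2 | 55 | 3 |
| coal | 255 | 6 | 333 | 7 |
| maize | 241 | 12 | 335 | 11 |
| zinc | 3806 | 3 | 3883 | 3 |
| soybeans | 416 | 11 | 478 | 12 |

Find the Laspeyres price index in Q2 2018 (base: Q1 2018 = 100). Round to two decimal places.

112.35

Laspeyres price index uses base-period quantities as weights.
ΣP(Q2 2018)·Q(Q1 2018) = 55×2 + 333×6 + 335×12 + 3883×3 + 478×11 = 110 + 1998 + 4020 + 11649 + 5258 = 23035
ΣP(Q1 2018)·Q(Q1 2018) = 43×2 + 255×6 + 241×12 + 3806×3 + 416×11 = 86 + 1530 + 2892 + 11418 + 4576 = 20502
Index = 23035 / 20502 × 100 = 112.3549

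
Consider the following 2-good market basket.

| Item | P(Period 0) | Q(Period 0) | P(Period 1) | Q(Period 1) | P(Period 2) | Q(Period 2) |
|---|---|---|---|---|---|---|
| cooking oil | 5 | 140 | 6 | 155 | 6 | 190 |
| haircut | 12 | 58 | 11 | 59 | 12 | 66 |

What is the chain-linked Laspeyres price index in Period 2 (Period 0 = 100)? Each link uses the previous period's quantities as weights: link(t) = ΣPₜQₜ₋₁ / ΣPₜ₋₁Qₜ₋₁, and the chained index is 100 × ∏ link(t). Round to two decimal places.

109.83

Link Period 0→Period 1:
ΣP(Period 1)Q(Period 0) = 6×140 + 11×58 = 840 + 638 = 1478
ΣP(Period 0)Q(Period 0) = 5×140 + 12×58 = 700 + 696 = 1396
link = 1478/1396 = 1.058739
Link Period 1→Period 2:
ΣP(Period 2)Q(Period 1) = 6×155 + 12×59 = 930 + 708 = 1638
ΣP(Period 1)Q(Period 1) = 6×155 + 11×59 = 930 + 649 = 1579
link = 1638/1579 = 1.037365
Chained index = 100 × 1.058739 × 1.037365 = 109.8299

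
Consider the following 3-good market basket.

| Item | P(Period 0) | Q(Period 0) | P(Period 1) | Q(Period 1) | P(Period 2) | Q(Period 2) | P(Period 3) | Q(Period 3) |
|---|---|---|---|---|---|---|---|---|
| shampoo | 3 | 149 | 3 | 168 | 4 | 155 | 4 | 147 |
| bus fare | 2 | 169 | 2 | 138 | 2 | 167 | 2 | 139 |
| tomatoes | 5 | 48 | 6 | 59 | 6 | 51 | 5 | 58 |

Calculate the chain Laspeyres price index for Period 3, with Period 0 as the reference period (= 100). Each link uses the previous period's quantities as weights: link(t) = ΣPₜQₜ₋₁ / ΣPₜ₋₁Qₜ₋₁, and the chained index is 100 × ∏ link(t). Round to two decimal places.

Link Period 0→Period 1:
ΣP(Period 1)Q(Period 0) = 3×149 + 2×169 + 6×48 = 447 + 338 + 288 = 1073
ΣP(Period 0)Q(Period 0) = 3×149 + 2×169 + 5×48 = 447 + 338 + 240 = 1025
link = 1073/1025 = 1.046829
Link Period 1→Period 2:
ΣP(Period 2)Q(Period 1) = 4×168 + 2×138 + 6×59 = 672 + 276 + 354 = 1302
ΣP(Period 1)Q(Period 1) = 3×168 + 2×138 + 6×59 = 504 + 276 + 354 = 1134
link = 1302/1134 = 1.148148
Link Period 2→Period 3:
ΣP(Period 3)Q(Period 2) = 4×155 + 2×167 + 5×51 = 620 + 334 + 255 = 1209
ΣP(Period 2)Q(Period 2) = 4×155 + 2×167 + 6×51 = 620 + 334 + 306 = 1260
link = 1209/1260 = 0.959524
Chained index = 100 × 1.046829 × 1.148148 × 0.959524 = 115.3266

115.33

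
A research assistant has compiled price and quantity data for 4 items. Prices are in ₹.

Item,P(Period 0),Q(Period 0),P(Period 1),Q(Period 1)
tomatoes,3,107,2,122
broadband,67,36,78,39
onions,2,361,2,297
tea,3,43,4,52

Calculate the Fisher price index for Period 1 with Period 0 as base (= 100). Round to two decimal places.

109.45

Laspeyres component (base-period weights):
ΣP(Period 1)Q(Period 0) = 2×107 + 78×36 + 2×361 + 4×43 = 214 + 2808 + 722 + 172 = 3916
ΣP(Period 0)Q(Period 0) = 3×107 + 67×36 + 2×361 + 3×43 = 321 + 2412 + 722 + 129 = 3584
L = 3916 / 3584 × 100 = 109.2634
Paasche component (current-period weights):
ΣP(Period 1)Q(Period 1) = 2×122 + 78×39 + 2×297 + 4×52 = 244 + 3042 + 594 + 208 = 4088
ΣP(Period 0)Q(Period 1) = 3×122 + 67×39 + 2×297 + 3×52 = 366 + 2613 + 594 + 156 = 3729
P = 4088 / 3729 × 100 = 109.6272
Fisher = √(L × P) = √(109.2634 × 109.6272) = 109.4452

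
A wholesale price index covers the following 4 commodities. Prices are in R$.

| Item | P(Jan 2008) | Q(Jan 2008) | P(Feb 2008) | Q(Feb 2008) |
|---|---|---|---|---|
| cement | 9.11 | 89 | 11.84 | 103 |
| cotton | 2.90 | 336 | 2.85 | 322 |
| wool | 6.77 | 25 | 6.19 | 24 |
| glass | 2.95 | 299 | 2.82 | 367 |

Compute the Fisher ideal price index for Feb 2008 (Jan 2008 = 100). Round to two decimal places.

Laspeyres component (base-period weights):
ΣP(Feb 2008)Q(Jan 2008) = 11.84×89 + 2.85×336 + 6.19×25 + 2.82×299 = 1053.76 + 957.6 + 154.75 + 843.18 = 3009.29
ΣP(Jan 2008)Q(Jan 2008) = 9.11×89 + 2.90×336 + 6.77×25 + 2.95×299 = 810.79 + 974.4 + 169.25 + 882.05 = 2836.49
L = 3009.29 / 2836.49 × 100 = 106.0920
Paasche component (current-period weights):
ΣP(Feb 2008)Q(Feb 2008) = 11.84×103 + 2.85×322 + 6.19×24 + 2.82×367 = 1219.52 + 917.7 + 148.56 + 1034.94 = 3320.72
ΣP(Jan 2008)Q(Feb 2008) = 9.11×103 + 2.90×322 + 6.77×24 + 2.95×367 = 938.33 + 933.8 + 162.48 + 1082.65 = 3117.26
P = 3320.72 / 3117.26 × 100 = 106.5269
Fisher = √(L × P) = √(106.0920 × 106.5269) = 106.3092

106.31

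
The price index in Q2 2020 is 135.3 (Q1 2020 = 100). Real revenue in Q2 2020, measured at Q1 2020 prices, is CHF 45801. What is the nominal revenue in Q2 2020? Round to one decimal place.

61968.8

Nominal = Real × (Index/100) = 45801 × (135.3/100)
        = 45801 × 1.353 = 61968.7530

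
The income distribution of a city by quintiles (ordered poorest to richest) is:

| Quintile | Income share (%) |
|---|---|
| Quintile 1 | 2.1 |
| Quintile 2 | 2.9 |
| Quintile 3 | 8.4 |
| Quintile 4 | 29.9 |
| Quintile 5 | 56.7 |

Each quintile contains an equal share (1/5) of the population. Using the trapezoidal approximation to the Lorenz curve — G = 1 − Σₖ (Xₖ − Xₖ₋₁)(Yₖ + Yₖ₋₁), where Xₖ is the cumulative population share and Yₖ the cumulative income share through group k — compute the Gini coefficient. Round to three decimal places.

Cumulative income shares Yₖ: 0.0210, 0.0500, 0.1340, 0.4330, 1.0000
Σ (Xₖ−Xₖ₋₁)(Yₖ+Yₖ₋₁) = (1/5)(0.0210+0.0000) + (1/5)(0.0500+0.0210) + (1/5)(0.1340+0.0500) + (1/5)(0.4330+0.1340) + (1/5)(1.0000+0.4330)
  = 0.0042 + 0.0142 + 0.0368 + 0.1134 + 0.2866 = 0.4552
G = 1 − 0.4552 = 0.5448

0.545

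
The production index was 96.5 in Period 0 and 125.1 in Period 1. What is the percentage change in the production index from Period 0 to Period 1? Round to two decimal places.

Change = (125.1 − 96.5) / 96.5 × 100
       = 28.6 / 96.5 × 100 = 29.6373%

29.64%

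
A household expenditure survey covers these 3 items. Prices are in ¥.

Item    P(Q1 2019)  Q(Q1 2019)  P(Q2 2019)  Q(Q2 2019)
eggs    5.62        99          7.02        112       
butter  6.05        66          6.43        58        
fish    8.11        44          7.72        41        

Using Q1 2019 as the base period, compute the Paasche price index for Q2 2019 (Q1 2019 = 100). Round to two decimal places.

Paasche price index uses current-period quantities as weights.
ΣP(Q2 2019)·Q(Q2 2019) = 7.02×112 + 6.43×58 + 7.72×41 = 786.24 + 372.94 + 316.52 = 1475.7
ΣP(Q1 2019)·Q(Q2 2019) = 5.62×112 + 6.05×58 + 8.11×41 = 629.44 + 350.9 + 332.51 = 1312.85
Index = 1475.7 / 1312.85 × 100 = 112.4043

112.40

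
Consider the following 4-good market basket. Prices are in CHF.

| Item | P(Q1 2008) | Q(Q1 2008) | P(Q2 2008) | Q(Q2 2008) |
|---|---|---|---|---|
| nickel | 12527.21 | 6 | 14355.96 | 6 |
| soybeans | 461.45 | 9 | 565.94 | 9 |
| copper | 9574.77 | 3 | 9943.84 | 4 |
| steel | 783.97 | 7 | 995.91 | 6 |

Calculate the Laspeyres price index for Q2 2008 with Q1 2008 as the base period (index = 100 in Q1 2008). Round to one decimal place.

Laspeyres price index uses base-period quantities as weights.
ΣP(Q2 2008)·Q(Q1 2008) = 14355.96×6 + 565.94×9 + 9943.84×3 + 995.91×7 = 86135.76 + 5093.46 + 29831.52 + 6971.37 = 128032.11
ΣP(Q1 2008)·Q(Q1 2008) = 12527.21×6 + 461.45×9 + 9574.77×3 + 783.97×7 = 75163.26 + 4153.05 + 28724.31 + 5487.79 = 113528.41
Index = 128032.11 / 113528.41 × 100 = 112.7754

112.8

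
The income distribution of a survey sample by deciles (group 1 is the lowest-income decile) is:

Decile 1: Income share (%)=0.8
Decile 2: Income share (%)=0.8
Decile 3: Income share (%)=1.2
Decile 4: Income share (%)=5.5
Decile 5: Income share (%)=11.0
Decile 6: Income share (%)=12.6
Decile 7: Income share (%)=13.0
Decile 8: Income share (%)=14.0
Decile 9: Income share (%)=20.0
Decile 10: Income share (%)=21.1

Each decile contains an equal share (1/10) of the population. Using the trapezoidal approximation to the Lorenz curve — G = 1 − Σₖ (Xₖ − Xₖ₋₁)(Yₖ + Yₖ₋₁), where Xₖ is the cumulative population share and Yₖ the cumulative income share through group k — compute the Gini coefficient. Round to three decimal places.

Cumulative income shares Yₖ: 0.0080, 0.0160, 0.0280, 0.0830, 0.1930, 0.3190, 0.4490, 0.5890, 0.7890, 1.0000
Σ (Xₖ−Xₖ₋₁)(Yₖ+Yₖ₋₁) = (1/10)(0.0080+0.0000) + (1/10)(0.0160+0.0080) + (1/10)(0.0280+0.0160) + (1/10)(0.0830+0.0280) + (1/10)(0.1930+0.0830) + (1/10)(0.3190+0.1930) + (1/10)(0.4490+0.3190) + (1/10)(0.5890+0.4490) + (1/10)(0.7890+0.5890) + (1/10)(1.0000+0.7890)
  = 0.0008 + 0.0024 + 0.0044 + 0.0111 + 0.0276 + 0.0512 + 0.0768 + 0.1038 + 0.1378 + 0.1789 = 0.5948
G = 1 − 0.5948 = 0.4052

0.405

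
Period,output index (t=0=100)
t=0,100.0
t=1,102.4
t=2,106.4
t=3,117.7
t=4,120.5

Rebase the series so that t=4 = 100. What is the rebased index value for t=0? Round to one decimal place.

83.0

Rebased(t=0) = 100.0 / 120.5 × 100 = 82.9876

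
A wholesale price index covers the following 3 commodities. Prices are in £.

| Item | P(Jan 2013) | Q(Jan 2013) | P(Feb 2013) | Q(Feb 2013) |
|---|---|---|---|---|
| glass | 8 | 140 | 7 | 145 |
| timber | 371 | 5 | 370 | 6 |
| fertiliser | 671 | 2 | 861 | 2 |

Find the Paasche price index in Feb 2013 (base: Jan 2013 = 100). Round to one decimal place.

104.8

Paasche price index uses current-period quantities as weights.
ΣP(Feb 2013)·Q(Feb 2013) = 7×145 + 370×6 + 861×2 = 1015 + 2220 + 1722 = 4957
ΣP(Jan 2013)·Q(Feb 2013) = 8×145 + 371×6 + 671×2 = 1160 + 2226 + 1342 = 4728
Index = 4957 / 4728 × 100 = 104.8435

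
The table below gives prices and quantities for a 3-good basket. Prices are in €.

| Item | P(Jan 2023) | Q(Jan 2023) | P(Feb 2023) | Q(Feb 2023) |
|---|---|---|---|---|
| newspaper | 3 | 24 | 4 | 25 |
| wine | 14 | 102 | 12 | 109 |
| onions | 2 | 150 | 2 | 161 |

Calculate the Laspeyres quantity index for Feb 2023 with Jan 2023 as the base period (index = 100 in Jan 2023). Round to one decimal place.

106.8

Laspeyres quantity index uses base-period prices as weights.
ΣP(Jan 2023)·Q(Feb 2023) = 3×25 + 14×109 + 2×161 = 75 + 1526 + 322 = 1923
ΣP(Jan 2023)·Q(Jan 2023) = 3×24 + 14×102 + 2×150 = 72 + 1428 + 300 = 1800
Index = 1923 / 1800 × 100 = 106.8333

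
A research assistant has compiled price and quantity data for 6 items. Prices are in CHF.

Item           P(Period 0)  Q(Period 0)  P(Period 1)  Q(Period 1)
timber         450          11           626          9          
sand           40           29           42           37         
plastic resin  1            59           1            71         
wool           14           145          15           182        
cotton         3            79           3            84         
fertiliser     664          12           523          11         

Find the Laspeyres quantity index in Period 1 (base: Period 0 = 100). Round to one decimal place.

Laspeyres quantity index uses base-period prices as weights.
ΣP(Period 0)·Q(Period 1) = 450×9 + 40×37 + 1×71 + 14×182 + 3×84 + 664×11 = 4050 + 1480 + 71 + 2548 + 252 + 7304 = 15705
ΣP(Period 0)·Q(Period 0) = 450×11 + 40×29 + 1×59 + 14×145 + 3×79 + 664×12 = 4950 + 1160 + 59 + 2030 + 237 + 7968 = 16404
Index = 15705 / 16404 × 100 = 95.7388

95.7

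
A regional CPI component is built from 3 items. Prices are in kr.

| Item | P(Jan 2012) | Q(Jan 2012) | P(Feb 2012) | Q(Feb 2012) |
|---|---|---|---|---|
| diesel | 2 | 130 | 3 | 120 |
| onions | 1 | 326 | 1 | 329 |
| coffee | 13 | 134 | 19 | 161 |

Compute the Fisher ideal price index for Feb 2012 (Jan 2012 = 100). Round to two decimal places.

140.46

Laspeyres component (base-period weights):
ΣP(Feb 2012)Q(Jan 2012) = 3×130 + 1×326 + 19×134 = 390 + 326 + 2546 = 3262
ΣP(Jan 2012)Q(Jan 2012) = 2×130 + 1×326 + 13×134 = 260 + 326 + 1742 = 2328
L = 3262 / 2328 × 100 = 140.1203
Paasche component (current-period weights):
ΣP(Feb 2012)Q(Feb 2012) = 3×120 + 1×329 + 19×161 = 360 + 329 + 3059 = 3748
ΣP(Jan 2012)Q(Feb 2012) = 2×120 + 1×329 + 13×161 = 240 + 329 + 2093 = 2662
P = 3748 / 2662 × 100 = 140.7964
Fisher = √(L × P) = √(140.1203 × 140.7964) = 140.4579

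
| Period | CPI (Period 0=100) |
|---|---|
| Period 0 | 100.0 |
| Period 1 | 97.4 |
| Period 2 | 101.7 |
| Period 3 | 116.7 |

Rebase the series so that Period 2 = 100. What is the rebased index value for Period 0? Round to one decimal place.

Rebased(Period 0) = 100.0 / 101.7 × 100 = 98.3284

98.3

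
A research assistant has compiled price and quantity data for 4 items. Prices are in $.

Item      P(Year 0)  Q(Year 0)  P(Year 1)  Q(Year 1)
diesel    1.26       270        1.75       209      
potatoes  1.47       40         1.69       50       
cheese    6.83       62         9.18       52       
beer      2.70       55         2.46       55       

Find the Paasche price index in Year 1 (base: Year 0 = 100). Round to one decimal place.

126.5

Paasche price index uses current-period quantities as weights.
ΣP(Year 1)·Q(Year 1) = 1.75×209 + 1.69×50 + 9.18×52 + 2.46×55 = 365.75 + 84.5 + 477.36 + 135.3 = 1062.91
ΣP(Year 0)·Q(Year 1) = 1.26×209 + 1.47×50 + 6.83×52 + 2.70×55 = 263.34 + 73.5 + 355.16 + 148.5 = 840.5
Index = 1062.91 / 840.5 × 100 = 126.4616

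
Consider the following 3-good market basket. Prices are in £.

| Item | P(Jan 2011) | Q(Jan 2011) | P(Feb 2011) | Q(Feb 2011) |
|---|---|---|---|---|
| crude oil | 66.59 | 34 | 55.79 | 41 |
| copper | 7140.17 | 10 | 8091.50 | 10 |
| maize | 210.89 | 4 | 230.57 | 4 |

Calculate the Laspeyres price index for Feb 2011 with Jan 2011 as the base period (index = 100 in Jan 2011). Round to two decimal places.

112.38

Laspeyres price index uses base-period quantities as weights.
ΣP(Feb 2011)·Q(Jan 2011) = 55.79×34 + 8091.50×10 + 230.57×4 = 1896.86 + 80915 + 922.28 = 83734.14
ΣP(Jan 2011)·Q(Jan 2011) = 66.59×34 + 7140.17×10 + 210.89×4 = 2264.06 + 71401.7 + 843.56 = 74509.32
Index = 83734.14 / 74509.32 × 100 = 112.3808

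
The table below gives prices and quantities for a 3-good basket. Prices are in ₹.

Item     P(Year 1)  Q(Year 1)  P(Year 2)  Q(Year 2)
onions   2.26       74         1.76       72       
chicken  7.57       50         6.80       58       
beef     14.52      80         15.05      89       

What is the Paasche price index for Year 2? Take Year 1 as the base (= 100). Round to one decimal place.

Paasche price index uses current-period quantities as weights.
ΣP(Year 2)·Q(Year 2) = 1.76×72 + 6.80×58 + 15.05×89 = 126.72 + 394.4 + 1339.45 = 1860.57
ΣP(Year 1)·Q(Year 2) = 2.26×72 + 7.57×58 + 14.52×89 = 162.72 + 439.06 + 1292.28 = 1894.06
Index = 1860.57 / 1894.06 × 100 = 98.2318

98.2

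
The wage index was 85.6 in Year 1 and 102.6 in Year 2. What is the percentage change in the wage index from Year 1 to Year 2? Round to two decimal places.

19.86%

Change = (102.6 − 85.6) / 85.6 × 100
       = 17.0 / 85.6 × 100 = 19.8598%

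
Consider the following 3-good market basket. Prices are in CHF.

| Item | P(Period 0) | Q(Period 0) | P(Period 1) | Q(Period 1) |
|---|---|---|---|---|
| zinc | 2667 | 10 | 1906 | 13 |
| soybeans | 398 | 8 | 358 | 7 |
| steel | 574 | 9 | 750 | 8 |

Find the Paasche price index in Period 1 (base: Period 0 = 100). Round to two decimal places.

Paasche price index uses current-period quantities as weights.
ΣP(Period 1)·Q(Period 1) = 1906×13 + 358×7 + 750×8 = 24778 + 2506 + 6000 = 33284
ΣP(Period 0)·Q(Period 1) = 2667×13 + 398×7 + 574×8 = 34671 + 2786 + 4592 = 42049
Index = 33284 / 42049 × 100 = 79.1553

79.16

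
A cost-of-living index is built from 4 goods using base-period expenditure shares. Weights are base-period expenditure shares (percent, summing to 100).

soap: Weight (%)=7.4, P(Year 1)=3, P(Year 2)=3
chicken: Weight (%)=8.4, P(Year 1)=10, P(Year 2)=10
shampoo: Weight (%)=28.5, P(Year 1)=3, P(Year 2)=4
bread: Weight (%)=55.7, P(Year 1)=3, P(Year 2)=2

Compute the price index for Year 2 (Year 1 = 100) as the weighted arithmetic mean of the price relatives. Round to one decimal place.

90.9

soap: 7.4 × (3/3) = 7.4 × 1.000000 = 7.4000
chicken: 8.4 × (10/10) = 8.4 × 1.000000 = 8.4000
shampoo: 28.5 × (4/3) = 28.5 × 1.333333 = 38.0000
bread: 55.7 × (2/3) = 55.7 × 0.666667 = 37.1333
Index = Σ wᵢ·(p₁ᵢ/p₀ᵢ) = 7.4000 + 8.4000 + 38.0000 + 37.1333 = 90.9333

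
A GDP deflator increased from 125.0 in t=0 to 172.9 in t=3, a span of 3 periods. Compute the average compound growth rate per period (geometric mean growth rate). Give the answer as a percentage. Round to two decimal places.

Growth factor = (172.9/125.0)^(1/3) = (1.383200)^(1/3) = 1.114196
Growth rate = 1.114196 − 1 = 0.114196 = 11.4196%

11.42%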